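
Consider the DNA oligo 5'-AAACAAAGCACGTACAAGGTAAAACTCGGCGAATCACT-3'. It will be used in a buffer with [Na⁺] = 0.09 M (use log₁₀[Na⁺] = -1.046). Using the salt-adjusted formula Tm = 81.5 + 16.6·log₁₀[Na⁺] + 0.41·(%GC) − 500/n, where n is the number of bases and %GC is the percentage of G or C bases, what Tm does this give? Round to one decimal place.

68.2°C

Length n = 38. Scanning the sequence gives C=9, T=5, G=7, A=17.
G+C = 16, so %GC = 16/38 × 100 = 42.105%
Salt term: 16.6 × (-1.046) = -17.364
GC term: 0.41 × 42.105 = 17.263; length term: −500/38 = −13.158
Tm = 81.5 + (-17.364) + 17.263 − 13.158 = 68.241 → 68.2°C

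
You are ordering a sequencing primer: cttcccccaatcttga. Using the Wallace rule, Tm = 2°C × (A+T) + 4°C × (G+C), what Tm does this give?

48°C

Scanning the sequence gives T=5, G=1, A=3, C=7.
A+T = 8, G+C = 8
Tm = 2×8 + 4×8 = 48°C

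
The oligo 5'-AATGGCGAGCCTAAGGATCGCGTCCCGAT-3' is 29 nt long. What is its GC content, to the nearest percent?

Counting bases: T=5, A=7, C=8, G=9
G+C = 9 + 8 = 17 out of 29 bases
%GC = 17/29 × 100 = 58.62% ≈ 59%

59%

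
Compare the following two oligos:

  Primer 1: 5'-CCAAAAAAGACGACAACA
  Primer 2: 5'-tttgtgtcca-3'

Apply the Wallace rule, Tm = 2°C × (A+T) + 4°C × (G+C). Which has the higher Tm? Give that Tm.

Primer 1: A+T=11, G+C=7 → Tm = 2(11)+4(7) = 50°C
Primer 2: A+T=6, G+C=4 → Tm = 2(6)+4(4) = 28°C
50°C vs 28°C → primer 1 is higher.

Primer 1, 50°C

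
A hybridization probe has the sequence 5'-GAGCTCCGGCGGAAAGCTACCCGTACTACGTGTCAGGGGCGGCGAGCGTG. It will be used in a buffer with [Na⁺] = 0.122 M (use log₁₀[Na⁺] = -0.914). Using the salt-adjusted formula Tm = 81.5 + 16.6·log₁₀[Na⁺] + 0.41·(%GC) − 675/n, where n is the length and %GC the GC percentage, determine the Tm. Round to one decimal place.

Length n = 50. Counting bases: A=9, G=20, T=7, C=14
G+C = 34, so %GC = 34/50 × 100 = 68%
Salt term: 16.6 × (-0.914) = -15.172
GC term: 0.41 × 68 = 27.88; length term: −675/50 = −13.5
Tm = 81.5 + (-15.172) + 27.88 − 13.5 = 80.708 → 80.7°C

80.7°C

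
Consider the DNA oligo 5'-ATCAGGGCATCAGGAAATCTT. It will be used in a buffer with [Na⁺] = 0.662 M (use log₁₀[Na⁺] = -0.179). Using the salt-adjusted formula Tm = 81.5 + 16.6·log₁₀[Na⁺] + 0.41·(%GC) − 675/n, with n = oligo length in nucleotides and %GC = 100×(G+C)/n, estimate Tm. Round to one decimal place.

Length n = 21. Scanning the sequence gives T=5, A=7, C=4, G=5.
G+C = 9, so %GC = 9/21 × 100 = 42.857%
Salt term: 16.6 × (-0.179) = -2.971
GC term: 0.41 × 42.857 = 17.571; length term: −675/21 = −32.143
Tm = 81.5 + (-2.971) + 17.571 − 32.143 = 63.957 → 64.0°C

64.0°C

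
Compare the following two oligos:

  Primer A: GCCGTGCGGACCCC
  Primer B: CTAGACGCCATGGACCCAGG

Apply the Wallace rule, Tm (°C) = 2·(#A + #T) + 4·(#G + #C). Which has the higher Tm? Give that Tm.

Primer A: A+T=2, G+C=12 → Tm = 2(2)+4(12) = 52°C
Primer B: A+T=7, G+C=13 → Tm = 2(7)+4(13) = 66°C
52°C vs 66°C → primer B is higher.

Primer B, 66°C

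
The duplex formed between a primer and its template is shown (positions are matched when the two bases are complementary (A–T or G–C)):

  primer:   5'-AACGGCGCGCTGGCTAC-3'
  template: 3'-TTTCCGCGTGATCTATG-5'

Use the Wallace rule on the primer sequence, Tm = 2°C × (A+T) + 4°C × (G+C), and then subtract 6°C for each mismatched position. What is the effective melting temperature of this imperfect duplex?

Primer base counts: A=3, T=2, G=6, C=6 → A+T=5, G+C=12
Perfect-match Tm = 2(5) + 4(12) = 10 + 48 = 58°C
Mismatches (positions where the bases are not complementary): 4 (at positions 3, 9, 12, 14)
Effective Tm = 58 − 4×6 = 58 − 24 = 34°C

34°C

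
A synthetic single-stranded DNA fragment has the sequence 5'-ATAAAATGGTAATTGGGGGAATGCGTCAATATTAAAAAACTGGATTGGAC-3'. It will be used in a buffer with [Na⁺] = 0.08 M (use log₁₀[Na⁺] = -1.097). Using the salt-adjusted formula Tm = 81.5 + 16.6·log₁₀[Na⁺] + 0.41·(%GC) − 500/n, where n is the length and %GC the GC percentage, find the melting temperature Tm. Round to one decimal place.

67.2°C

Length n = 50. Base counts: G=13, C=4, A=20, T=13
G+C = 17, so %GC = 17/50 × 100 = 34%
Salt term: 16.6 × (-1.097) = -18.21
GC term: 0.41 × 34 = 13.94; length term: −500/50 = −10
Tm = 81.5 + (-18.21) + 13.94 − 10 = 67.23 → 67.2°C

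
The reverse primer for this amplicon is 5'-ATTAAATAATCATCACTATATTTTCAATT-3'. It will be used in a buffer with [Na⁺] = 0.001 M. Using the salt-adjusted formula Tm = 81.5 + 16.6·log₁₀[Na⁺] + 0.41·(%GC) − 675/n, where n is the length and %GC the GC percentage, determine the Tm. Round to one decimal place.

14.1°C

Length n = 29. C=4, A=12, G=0, T=13
G+C = 4, so %GC = 4/29 × 100 = 13.793%
Salt term: 16.6 × (-3) = -49.8
GC term: 0.41 × 13.793 = 5.655; length term: −675/29 = −23.276
Tm = 81.5 + (-49.8) + 5.655 − 23.276 = 14.079 → 14.1°C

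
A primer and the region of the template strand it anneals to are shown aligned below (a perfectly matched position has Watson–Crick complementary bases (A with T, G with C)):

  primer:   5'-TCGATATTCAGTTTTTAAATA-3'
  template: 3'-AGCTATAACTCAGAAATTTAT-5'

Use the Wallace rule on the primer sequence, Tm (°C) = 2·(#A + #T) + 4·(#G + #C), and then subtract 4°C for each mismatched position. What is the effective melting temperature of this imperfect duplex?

Primer base counts: A=7, T=10, G=2, C=2 → A+T=17, G+C=4
Perfect-match Tm = 2(17) + 4(4) = 34 + 16 = 50°C
Mismatches (positions where the bases are not complementary): 2 (at positions 9, 13)
Effective Tm = 50 − 2×4 = 50 − 8 = 42°C

42°C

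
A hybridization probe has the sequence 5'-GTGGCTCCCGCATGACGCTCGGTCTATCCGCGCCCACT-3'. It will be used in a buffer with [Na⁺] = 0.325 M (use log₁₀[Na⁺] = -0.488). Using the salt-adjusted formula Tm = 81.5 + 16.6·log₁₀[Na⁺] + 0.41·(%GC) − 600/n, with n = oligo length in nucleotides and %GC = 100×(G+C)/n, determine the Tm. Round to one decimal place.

85.7°C

Length n = 38. A=4, G=10, T=8, C=16
G+C = 26, so %GC = 26/38 × 100 = 68.421%
Salt term: 16.6 × (-0.488) = -8.101
GC term: 0.41 × 68.421 = 28.053; length term: −600/38 = −15.789
Tm = 81.5 + (-8.101) + 28.053 − 15.789 = 85.663 → 85.7°C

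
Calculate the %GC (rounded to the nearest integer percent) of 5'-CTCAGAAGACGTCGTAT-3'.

Counting bases: C=4, T=4, A=5, G=4
G+C = 4 + 4 = 8 out of 17 bases
%GC = 8/17 × 100 = 47.06% ≈ 47%

47%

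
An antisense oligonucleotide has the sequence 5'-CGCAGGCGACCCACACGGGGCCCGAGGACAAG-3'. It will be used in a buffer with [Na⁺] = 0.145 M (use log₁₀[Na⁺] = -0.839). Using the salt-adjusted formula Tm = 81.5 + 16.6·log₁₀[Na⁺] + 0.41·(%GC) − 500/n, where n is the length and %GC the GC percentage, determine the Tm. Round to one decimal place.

82.7°C

Length n = 32. Base counts: G=12, A=8, T=0, C=12
G+C = 24, so %GC = 24/32 × 100 = 75%
Salt term: 16.6 × (-0.839) = -13.927
GC term: 0.41 × 75 = 30.75; length term: −500/32 = −15.625
Tm = 81.5 + (-13.927) + 30.75 − 15.625 = 82.698 → 82.7°C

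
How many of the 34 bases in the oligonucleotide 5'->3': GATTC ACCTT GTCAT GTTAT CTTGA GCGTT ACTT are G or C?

C=7, G=6, A=6, T=15
Total G or C: 6 + 7 = 13

13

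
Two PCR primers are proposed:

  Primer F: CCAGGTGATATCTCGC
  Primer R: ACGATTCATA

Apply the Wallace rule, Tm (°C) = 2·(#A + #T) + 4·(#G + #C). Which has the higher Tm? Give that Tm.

Primer F, 50°C

Primer F: A+T=7, G+C=9 → Tm = 2(7)+4(9) = 50°C
Primer R: A+T=7, G+C=3 → Tm = 2(7)+4(3) = 26°C
50°C vs 26°C → primer F is higher.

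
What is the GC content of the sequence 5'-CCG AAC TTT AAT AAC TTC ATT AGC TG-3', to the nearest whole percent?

Counting bases: A=8, C=6, T=9, G=3
G+C = 3 + 6 = 9 out of 26 bases
%GC = 9/26 × 100 = 34.62% ≈ 35%

35%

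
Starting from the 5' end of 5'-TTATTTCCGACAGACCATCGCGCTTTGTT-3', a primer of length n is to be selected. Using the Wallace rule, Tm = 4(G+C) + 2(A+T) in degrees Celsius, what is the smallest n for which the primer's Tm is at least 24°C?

n = 9

First 8 bases: TTATTTCC → Tm = 20°C (< 24°C)
First 9 bases: TTATTTCCG → Tm = 24°C (≥ 24°C)
Since every base adds ≥2°C, Tm only increases with n, so the threshold is first crossed at n = 9.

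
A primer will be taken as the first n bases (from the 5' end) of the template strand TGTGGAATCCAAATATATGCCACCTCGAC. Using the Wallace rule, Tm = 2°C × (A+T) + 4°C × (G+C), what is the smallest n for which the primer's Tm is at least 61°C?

n = 23

First 22 bases: TGTGGAATCCAAATATATGCCA → Tm = 60°C (< 61°C)
First 23 bases: TGTGGAATCCAAATATATGCCAC → Tm = 64°C (≥ 61°C)
Each additional base adds 2°C (A/T) or 4°C (G/C), so Tm is non-decreasing in n; n = 23 is the first length to reach 61°C.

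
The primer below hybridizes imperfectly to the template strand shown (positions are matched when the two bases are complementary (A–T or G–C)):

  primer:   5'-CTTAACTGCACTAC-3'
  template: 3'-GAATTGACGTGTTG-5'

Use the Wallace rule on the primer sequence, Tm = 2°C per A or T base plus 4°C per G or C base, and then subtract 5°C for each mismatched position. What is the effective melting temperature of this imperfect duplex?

Primer base counts: A=4, T=4, G=1, C=5 → A+T=8, G+C=6
Perfect-match Tm = 2(8) + 4(6) = 16 + 24 = 40°C
Mismatches (positions where the bases are not complementary): 1 (at position 12)
Effective Tm = 40 − 1×5 = 40 − 5 = 35°C

35°C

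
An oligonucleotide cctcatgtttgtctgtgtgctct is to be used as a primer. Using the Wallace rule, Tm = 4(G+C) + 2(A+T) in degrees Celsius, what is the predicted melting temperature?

Base counts: A=1, G=5, T=11, C=6
So N_AT = 12 and N_GC = 11.
Tm = 2(12) + 4(11) = 24 + 44 = 68°C

68°C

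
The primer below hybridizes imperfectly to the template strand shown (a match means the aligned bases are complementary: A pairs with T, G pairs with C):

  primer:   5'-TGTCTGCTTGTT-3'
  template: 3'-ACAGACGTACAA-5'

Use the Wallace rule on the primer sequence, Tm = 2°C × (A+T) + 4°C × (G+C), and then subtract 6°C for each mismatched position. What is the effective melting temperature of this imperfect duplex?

28°C

Primer base counts: A=0, T=7, G=3, C=2 → A+T=7, G+C=5
Perfect-match Tm = 2(7) + 4(5) = 14 + 20 = 34°C
Mismatches (positions where the bases are not complementary): 1 (at position 8)
Effective Tm = 34 − 1×6 = 34 − 6 = 28°C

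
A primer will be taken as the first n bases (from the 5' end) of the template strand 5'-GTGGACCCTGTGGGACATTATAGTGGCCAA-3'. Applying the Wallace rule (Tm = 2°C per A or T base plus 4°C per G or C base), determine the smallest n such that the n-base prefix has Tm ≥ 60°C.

First 18 bases: GTGGACCCTGTGGGACAT → Tm = 58°C (< 60°C)
First 19 bases: GTGGACCCTGTGGGACATT → Tm = 60°C (≥ 60°C)
Since every base adds ≥2°C, Tm only increases with n, so the threshold is first crossed at n = 19.

n = 19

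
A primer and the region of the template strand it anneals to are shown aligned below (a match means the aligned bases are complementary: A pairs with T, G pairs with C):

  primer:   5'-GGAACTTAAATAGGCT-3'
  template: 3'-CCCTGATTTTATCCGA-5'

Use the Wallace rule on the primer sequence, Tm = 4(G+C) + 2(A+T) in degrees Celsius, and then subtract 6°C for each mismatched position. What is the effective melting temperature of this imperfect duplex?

32°C

Primer base counts: A=6, T=4, G=4, C=2 → A+T=10, G+C=6
Perfect-match Tm = 2(10) + 4(6) = 20 + 24 = 44°C
Mismatches (positions where the bases are not complementary): 2 (at positions 3, 7)
Effective Tm = 44 − 2×6 = 44 − 12 = 32°C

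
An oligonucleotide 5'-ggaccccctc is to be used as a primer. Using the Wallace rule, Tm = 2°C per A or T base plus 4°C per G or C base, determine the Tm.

36°C

T=1, A=1, C=6, G=2
AT pairs contribute 2, GC pairs contribute 8.
Tm = 4·8 + 2·2 = 32 + 4 = 36°C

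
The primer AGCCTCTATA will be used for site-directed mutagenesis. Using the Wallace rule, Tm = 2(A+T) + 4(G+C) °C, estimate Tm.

Scanning the sequence gives C=3, A=3, T=3, G=1.
AT pairs contribute 6, GC pairs contribute 4.
Tm = 4·4 + 2·6 = 16 + 12 = 28°C

28°C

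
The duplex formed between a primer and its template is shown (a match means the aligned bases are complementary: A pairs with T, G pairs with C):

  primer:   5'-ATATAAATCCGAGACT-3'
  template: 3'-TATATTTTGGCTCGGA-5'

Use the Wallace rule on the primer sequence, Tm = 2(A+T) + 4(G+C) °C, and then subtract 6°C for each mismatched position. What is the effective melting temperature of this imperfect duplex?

Primer base counts: A=7, T=4, G=2, C=3 → A+T=11, G+C=5
Perfect-match Tm = 2(11) + 4(5) = 22 + 20 = 42°C
Mismatches (positions where the bases are not complementary): 2 (at positions 8, 14)
Effective Tm = 42 − 2×6 = 42 − 12 = 30°C

30°C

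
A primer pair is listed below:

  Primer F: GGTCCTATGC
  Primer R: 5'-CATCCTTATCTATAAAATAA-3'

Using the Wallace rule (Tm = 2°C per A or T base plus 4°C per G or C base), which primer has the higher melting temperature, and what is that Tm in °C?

Primer F: A+T=4, G+C=6 → Tm = 2(4)+4(6) = 32°C
Primer R: A+T=16, G+C=4 → Tm = 2(16)+4(4) = 48°C
32°C vs 48°C → primer R is higher.

Primer R, 48°C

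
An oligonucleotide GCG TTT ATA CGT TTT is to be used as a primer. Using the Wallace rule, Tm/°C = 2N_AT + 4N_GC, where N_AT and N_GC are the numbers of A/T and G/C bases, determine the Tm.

40°C

Scanning the sequence gives T=8, A=2, G=3, C=2.
AT pairs contribute 10, GC pairs contribute 5.
Tm = 4·5 + 2·10 = 20 + 20 = 40°C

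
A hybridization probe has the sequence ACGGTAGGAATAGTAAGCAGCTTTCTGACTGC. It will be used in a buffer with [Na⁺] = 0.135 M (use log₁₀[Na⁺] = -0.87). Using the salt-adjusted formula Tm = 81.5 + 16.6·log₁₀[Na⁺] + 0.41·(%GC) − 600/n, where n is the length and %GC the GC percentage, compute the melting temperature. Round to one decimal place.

Length n = 32. Base counts: A=9, C=6, T=8, G=9
G+C = 15, so %GC = 15/32 × 100 = 46.875%
Salt term: 16.6 × (-0.87) = -14.442
GC term: 0.41 × 46.875 = 19.219; length term: −600/32 = −18.75
Tm = 81.5 + (-14.442) + 19.219 − 18.75 = 67.527 → 67.5°C

67.5°C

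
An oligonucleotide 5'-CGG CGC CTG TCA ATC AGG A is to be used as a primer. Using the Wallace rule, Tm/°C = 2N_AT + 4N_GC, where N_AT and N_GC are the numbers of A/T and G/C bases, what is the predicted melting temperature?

Scanning the sequence gives G=6, T=3, A=4, C=6.
A+T = 7, G+C = 12
Tm = 2×7 + 4×12 = 62°C

62°C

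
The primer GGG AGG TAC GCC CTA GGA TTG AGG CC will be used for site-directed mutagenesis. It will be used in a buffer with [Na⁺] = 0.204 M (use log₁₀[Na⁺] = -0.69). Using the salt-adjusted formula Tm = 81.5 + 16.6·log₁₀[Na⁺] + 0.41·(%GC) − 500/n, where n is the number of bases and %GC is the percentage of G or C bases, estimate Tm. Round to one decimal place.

Length n = 26. A=5, C=6, T=4, G=11
G+C = 17, so %GC = 17/26 × 100 = 65.385%
Salt term: 16.6 × (-0.69) = -11.454
GC term: 0.41 × 65.385 = 26.808; length term: −500/26 = −19.231
Tm = 81.5 + (-11.454) + 26.808 − 19.231 = 77.623 → 77.6°C

77.6°C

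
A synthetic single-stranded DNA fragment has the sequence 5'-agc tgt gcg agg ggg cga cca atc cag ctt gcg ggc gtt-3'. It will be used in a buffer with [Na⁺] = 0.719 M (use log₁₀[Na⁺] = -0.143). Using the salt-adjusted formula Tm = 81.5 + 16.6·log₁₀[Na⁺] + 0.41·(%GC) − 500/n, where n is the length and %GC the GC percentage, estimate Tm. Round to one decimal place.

93.6°C

Length n = 39. Scanning the sequence gives T=7, G=16, C=10, A=6.
G+C = 26, so %GC = 26/39 × 100 = 66.667%
Salt term: 16.6 × (-0.143) = -2.374
GC term: 0.41 × 66.667 = 27.333; length term: −500/39 = −12.821
Tm = 81.5 + (-2.374) + 27.333 − 12.821 = 93.638 → 93.6°C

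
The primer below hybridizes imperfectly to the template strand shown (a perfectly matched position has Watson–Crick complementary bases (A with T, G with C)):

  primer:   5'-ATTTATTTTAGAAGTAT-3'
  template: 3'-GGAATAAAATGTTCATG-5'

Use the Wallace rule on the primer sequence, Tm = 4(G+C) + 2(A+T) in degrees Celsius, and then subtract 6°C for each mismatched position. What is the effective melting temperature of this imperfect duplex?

14°C

Primer base counts: A=6, T=9, G=2, C=0 → A+T=15, G+C=2
Perfect-match Tm = 2(15) + 4(2) = 30 + 8 = 38°C
Mismatches (positions where the bases are not complementary): 4 (at positions 1, 2, 11, 17)
Effective Tm = 38 − 4×6 = 38 − 24 = 14°C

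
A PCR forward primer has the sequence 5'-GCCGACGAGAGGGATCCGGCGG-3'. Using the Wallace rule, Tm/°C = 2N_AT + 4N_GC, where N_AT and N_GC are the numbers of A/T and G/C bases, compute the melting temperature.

Scanning the sequence gives T=1, G=11, A=4, C=6.
A+T = 5, G+C = 17
Tm = 2(5) + 4(17) = 10 + 68 = 78°C

78°C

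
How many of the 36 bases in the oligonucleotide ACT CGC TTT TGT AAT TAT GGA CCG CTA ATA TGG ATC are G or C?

14

Counting bases: C=7, A=9, T=13, G=7
G+C = 7 + 7 = 14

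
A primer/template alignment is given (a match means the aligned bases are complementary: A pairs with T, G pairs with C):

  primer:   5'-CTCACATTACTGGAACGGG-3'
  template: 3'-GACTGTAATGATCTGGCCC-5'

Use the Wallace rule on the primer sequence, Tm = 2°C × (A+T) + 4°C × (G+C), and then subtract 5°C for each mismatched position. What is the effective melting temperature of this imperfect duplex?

Primer base counts: A=5, T=4, G=5, C=5 → A+T=9, G+C=10
Perfect-match Tm = 2(9) + 4(10) = 18 + 40 = 58°C
Mismatches (positions where the bases are not complementary): 3 (at positions 3, 12, 15)
Effective Tm = 58 − 3×5 = 58 − 15 = 43°C

43°C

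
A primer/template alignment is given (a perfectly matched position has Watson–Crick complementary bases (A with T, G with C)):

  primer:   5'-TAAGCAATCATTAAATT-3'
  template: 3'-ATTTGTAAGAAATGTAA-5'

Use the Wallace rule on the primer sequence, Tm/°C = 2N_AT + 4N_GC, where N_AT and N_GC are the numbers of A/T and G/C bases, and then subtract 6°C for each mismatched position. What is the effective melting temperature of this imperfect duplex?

Primer base counts: A=8, T=6, G=1, C=2 → A+T=14, G+C=3
Perfect-match Tm = 2(14) + 4(3) = 28 + 12 = 40°C
Mismatches (positions where the bases are not complementary): 4 (at positions 4, 7, 10, 14)
Effective Tm = 40 − 4×6 = 40 − 24 = 16°C

16°C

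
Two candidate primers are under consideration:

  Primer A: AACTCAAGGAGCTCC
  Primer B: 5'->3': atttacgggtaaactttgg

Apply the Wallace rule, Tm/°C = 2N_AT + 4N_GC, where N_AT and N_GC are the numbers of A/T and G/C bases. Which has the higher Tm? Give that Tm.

Primer A: A+T=7, G+C=8 → Tm = 2(7)+4(8) = 46°C
Primer B: A+T=12, G+C=7 → Tm = 2(12)+4(7) = 52°C
46°C vs 52°C → primer B is higher.

Primer B, 52°C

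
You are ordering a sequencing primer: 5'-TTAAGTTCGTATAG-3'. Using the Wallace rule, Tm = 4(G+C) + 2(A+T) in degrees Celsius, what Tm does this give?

36°C

Counting bases: G=3, C=1, T=6, A=4
AT pairs contribute 10, GC pairs contribute 4.
Tm = 4·4 + 2·10 = 16 + 20 = 36°C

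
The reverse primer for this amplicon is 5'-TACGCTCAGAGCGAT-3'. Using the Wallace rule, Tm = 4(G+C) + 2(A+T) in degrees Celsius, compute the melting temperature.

46°C

Scanning the sequence gives C=4, A=4, G=4, T=3.
So N_AT = 7 and N_GC = 8.
Tm = 4·8 + 2·7 = 32 + 14 = 46°C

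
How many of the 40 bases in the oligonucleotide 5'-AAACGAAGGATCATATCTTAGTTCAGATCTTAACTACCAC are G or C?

C=9, G=5, A=15, T=11
Total G or C: 5 + 9 = 14

14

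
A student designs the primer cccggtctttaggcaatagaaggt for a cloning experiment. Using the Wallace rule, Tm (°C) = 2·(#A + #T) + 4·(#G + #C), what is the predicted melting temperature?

72°C

Scanning the sequence gives C=5, G=7, T=6, A=6.
A+T = 12, G+C = 12
Tm = 4·12 + 2·12 = 48 + 24 = 72°C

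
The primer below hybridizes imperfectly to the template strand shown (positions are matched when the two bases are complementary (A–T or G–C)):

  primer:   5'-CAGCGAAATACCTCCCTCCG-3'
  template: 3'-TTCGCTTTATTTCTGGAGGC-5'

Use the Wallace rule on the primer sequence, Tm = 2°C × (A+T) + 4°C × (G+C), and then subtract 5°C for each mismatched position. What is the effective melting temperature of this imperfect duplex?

Primer base counts: A=5, T=3, G=3, C=9 → A+T=8, G+C=12
Perfect-match Tm = 2(8) + 4(12) = 16 + 48 = 64°C
Mismatches (positions where the bases are not complementary): 5 (at positions 1, 11, 12, 13, 14)
Effective Tm = 64 − 5×5 = 64 − 25 = 39°C

39°C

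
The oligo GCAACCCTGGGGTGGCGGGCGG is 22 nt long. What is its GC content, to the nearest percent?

82%

Base counts: C=6, G=12, T=2, A=2
G+C = 12 + 6 = 18 out of 22 bases
%GC = 18/22 × 100 = 81.82% ≈ 82%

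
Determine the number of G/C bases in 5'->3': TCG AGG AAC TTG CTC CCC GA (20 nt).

Scanning the sequence gives A=4, C=7, G=5, T=4.
G+C = 5 + 7 = 12

12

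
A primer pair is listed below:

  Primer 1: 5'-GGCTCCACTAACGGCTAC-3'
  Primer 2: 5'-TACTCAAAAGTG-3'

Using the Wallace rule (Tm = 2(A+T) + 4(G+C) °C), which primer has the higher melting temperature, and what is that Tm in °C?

Primer 1: A+T=7, G+C=11 → Tm = 2(7)+4(11) = 58°C
Primer 2: A+T=8, G+C=4 → Tm = 2(8)+4(4) = 32°C
58°C vs 32°C → primer 1 is higher.

Primer 1, 58°C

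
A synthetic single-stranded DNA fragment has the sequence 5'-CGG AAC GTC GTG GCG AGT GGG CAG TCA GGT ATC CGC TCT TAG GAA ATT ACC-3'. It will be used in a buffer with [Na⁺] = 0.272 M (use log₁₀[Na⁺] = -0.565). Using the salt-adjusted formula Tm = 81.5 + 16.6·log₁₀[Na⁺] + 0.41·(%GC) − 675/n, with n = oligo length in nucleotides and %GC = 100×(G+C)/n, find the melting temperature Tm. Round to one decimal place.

82.2°C

Length n = 51. C=12, A=11, T=11, G=17
G+C = 29, so %GC = 29/51 × 100 = 56.863%
Salt term: 16.6 × (-0.565) = -9.379
GC term: 0.41 × 56.863 = 23.314; length term: −675/51 = −13.235
Tm = 81.5 + (-9.379) + 23.314 − 13.235 = 82.2 → 82.2°C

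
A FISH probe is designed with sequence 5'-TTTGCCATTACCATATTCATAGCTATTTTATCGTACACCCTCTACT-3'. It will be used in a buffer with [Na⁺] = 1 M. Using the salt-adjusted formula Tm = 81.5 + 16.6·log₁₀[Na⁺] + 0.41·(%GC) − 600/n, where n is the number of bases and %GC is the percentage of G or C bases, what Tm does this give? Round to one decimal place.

82.7°C

Length n = 46. Scanning the sequence gives G=3, C=13, A=11, T=19.
G+C = 16, so %GC = 16/46 × 100 = 34.783%
Salt term: 16.6 × (0) = 0
GC term: 0.41 × 34.783 = 14.261; length term: −600/46 = −13.043
Tm = 81.5 + (0) + 14.261 − 13.043 = 82.718 → 82.7°C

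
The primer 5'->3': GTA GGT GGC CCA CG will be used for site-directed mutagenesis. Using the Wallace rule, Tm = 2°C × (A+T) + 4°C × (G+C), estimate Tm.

48°C

G=6, C=4, T=2, A=2
A+T = 4, G+C = 10
Tm = 2×4 + 4×10 = 48°C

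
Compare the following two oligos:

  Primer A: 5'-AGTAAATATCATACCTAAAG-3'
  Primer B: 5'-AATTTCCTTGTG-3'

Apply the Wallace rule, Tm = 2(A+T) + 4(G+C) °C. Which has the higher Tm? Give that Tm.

Primer A: A+T=15, G+C=5 → Tm = 2(15)+4(5) = 50°C
Primer B: A+T=8, G+C=4 → Tm = 2(8)+4(4) = 32°C
50°C vs 32°C → primer A is higher.

Primer A, 50°C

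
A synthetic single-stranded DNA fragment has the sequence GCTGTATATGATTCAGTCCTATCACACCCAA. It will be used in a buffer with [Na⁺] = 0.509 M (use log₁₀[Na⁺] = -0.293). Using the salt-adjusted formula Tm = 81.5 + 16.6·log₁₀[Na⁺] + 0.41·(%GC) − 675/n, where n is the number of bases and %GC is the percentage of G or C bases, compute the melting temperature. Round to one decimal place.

72.1°C

Length n = 31. Base counts: C=9, T=9, G=4, A=9
G+C = 13, so %GC = 13/31 × 100 = 41.935%
Salt term: 16.6 × (-0.293) = -4.864
GC term: 0.41 × 41.935 = 17.193; length term: −675/31 = −21.774
Tm = 81.5 + (-4.864) + 17.193 − 21.774 = 72.055 → 72.1°C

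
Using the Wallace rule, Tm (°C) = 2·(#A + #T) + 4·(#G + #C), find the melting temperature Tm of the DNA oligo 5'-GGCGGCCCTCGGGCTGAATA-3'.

68°C

Scanning the sequence gives A=3, T=3, C=6, G=8.
AT pairs contribute 6, GC pairs contribute 14.
Tm = 2×6 + 4×14 = 68°C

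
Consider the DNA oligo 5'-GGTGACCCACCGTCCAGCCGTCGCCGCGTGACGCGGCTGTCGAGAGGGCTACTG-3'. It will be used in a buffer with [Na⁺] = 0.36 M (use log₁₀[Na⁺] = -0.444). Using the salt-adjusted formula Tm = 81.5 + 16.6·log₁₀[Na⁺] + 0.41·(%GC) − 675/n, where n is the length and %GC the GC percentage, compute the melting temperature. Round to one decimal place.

Length n = 54. A=7, G=20, C=19, T=8
G+C = 39, so %GC = 39/54 × 100 = 72.222%
Salt term: 16.6 × (-0.444) = -7.37
GC term: 0.41 × 72.222 = 29.611; length term: −675/54 = −12.5
Tm = 81.5 + (-7.37) + 29.611 − 12.5 = 91.241 → 91.2°C

91.2°C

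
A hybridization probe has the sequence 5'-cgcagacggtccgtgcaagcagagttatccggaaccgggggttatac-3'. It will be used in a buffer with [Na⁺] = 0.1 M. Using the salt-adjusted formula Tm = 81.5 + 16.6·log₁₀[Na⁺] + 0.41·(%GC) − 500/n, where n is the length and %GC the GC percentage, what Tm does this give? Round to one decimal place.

78.7°C

Length n = 47. Base counts: G=16, A=11, C=12, T=8
G+C = 28, so %GC = 28/47 × 100 = 59.574%
Salt term: 16.6 × (-1) = -16.6
GC term: 0.41 × 59.574 = 24.425; length term: −500/47 = −10.638
Tm = 81.5 + (-16.6) + 24.425 − 10.638 = 78.687 → 78.7°C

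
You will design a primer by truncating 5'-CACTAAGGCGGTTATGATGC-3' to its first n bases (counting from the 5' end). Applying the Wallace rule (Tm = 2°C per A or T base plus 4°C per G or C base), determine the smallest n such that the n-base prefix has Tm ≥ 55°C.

First 18 bases: CACTAAGGCGGTTATGAT → Tm = 52°C (< 55°C)
First 19 bases: CACTAAGGCGGTTATGATG → Tm = 56°C (≥ 55°C)
Each additional base adds 2°C (A/T) or 4°C (G/C), so Tm is non-decreasing in n; n = 19 is the first length to reach 55°C.

n = 19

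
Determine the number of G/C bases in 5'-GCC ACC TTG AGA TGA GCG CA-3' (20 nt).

12

T=3, G=6, A=5, C=6
G+C = 6 + 6 = 12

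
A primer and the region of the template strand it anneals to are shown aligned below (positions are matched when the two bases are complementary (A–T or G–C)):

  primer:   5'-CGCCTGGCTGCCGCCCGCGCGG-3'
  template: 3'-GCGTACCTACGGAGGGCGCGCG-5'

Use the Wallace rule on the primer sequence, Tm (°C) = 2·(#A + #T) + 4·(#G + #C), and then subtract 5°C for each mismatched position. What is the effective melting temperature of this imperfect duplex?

64°C

Primer base counts: A=0, T=2, G=9, C=11 → A+T=2, G+C=20
Perfect-match Tm = 2(2) + 4(20) = 4 + 80 = 84°C
Mismatches (positions where the bases are not complementary): 4 (at positions 4, 8, 13, 22)
Effective Tm = 84 − 4×5 = 84 − 20 = 64°C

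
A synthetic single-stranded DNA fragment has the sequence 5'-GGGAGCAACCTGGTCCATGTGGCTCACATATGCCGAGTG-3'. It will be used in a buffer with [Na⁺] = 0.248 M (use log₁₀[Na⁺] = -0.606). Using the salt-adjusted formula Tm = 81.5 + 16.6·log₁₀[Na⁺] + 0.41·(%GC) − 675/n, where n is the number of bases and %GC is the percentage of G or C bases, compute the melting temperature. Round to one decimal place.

Length n = 39. A=8, C=10, T=8, G=13
G+C = 23, so %GC = 23/39 × 100 = 58.974%
Salt term: 16.6 × (-0.606) = -10.06
GC term: 0.41 × 58.974 = 24.179; length term: −675/39 = −17.308
Tm = 81.5 + (-10.06) + 24.179 − 17.308 = 78.311 → 78.3°C

78.3°C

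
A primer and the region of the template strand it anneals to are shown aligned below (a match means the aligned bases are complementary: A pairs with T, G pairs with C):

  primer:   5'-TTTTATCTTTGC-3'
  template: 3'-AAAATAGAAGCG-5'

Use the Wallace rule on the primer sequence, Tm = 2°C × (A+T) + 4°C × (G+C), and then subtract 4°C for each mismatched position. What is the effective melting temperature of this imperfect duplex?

Primer base counts: A=1, T=8, G=1, C=2 → A+T=9, G+C=3
Perfect-match Tm = 2(9) + 4(3) = 18 + 12 = 30°C
Mismatches (positions where the bases are not complementary): 1 (at position 10)
Effective Tm = 30 − 1×4 = 30 − 4 = 26°C

26°C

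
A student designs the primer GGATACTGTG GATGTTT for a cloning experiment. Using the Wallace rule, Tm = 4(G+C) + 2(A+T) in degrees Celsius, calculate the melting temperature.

48°C

Base counts: T=7, G=6, C=1, A=3
A+T = 10, G+C = 7
Tm = 2×10 + 4×7 = 48°C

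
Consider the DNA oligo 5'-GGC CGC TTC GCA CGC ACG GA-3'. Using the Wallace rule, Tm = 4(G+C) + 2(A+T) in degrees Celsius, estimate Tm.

Counting bases: C=8, A=3, G=7, T=2
AT pairs contribute 5, GC pairs contribute 15.
Tm = 2×5 + 4×15 = 70°C

70°C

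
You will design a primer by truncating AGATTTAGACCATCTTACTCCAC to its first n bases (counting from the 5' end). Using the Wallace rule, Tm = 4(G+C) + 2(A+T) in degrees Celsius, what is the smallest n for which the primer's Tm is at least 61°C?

n = 23

First 22 bases: AGATTTAGACCATCTTACTCCA → Tm = 60°C (< 61°C)
First 23 bases: AGATTTAGACCATCTTACTCCAC → Tm = 64°C (≥ 61°C)
Each additional base adds 2°C (A/T) or 4°C (G/C), so Tm is non-decreasing in n; n = 23 is the first length to reach 61°C.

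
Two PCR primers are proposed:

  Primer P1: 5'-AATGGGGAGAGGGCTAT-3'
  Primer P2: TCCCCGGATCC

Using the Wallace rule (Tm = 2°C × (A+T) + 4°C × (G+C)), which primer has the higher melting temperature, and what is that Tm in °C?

Primer P1: A+T=8, G+C=9 → Tm = 2(8)+4(9) = 52°C
Primer P2: A+T=3, G+C=8 → Tm = 2(3)+4(8) = 38°C
52°C vs 38°C → primer P1 is higher.

Primer P1, 52°C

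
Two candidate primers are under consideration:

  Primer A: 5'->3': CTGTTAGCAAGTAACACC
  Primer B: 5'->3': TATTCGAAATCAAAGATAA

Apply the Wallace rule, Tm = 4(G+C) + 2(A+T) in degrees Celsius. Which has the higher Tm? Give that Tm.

Primer A, 52°C

Primer A: A+T=10, G+C=8 → Tm = 2(10)+4(8) = 52°C
Primer B: A+T=15, G+C=4 → Tm = 2(15)+4(4) = 46°C
52°C vs 46°C → primer A is higher.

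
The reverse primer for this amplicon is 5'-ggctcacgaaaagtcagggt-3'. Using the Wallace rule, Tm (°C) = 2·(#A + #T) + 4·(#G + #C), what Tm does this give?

T=3, G=7, A=6, C=4
So N_AT = 9 and N_GC = 11.
Tm = 4·11 + 2·9 = 44 + 18 = 62°C

62°C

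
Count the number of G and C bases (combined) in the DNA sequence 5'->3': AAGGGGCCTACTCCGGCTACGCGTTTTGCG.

19

G=10, A=4, T=7, C=9
G+C = 10 + 9 = 19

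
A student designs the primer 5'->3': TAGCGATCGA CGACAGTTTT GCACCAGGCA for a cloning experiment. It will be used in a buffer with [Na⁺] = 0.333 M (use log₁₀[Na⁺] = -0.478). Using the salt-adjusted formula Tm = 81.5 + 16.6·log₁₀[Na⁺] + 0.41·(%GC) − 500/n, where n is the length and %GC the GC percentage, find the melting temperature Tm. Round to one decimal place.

Length n = 30. Scanning the sequence gives G=8, C=8, A=8, T=6.
G+C = 16, so %GC = 16/30 × 100 = 53.333%
Salt term: 16.6 × (-0.478) = -7.935
GC term: 0.41 × 53.333 = 21.867; length term: −500/30 = −16.667
Tm = 81.5 + (-7.935) + 21.867 − 16.667 = 78.765 → 78.8°C

78.8°C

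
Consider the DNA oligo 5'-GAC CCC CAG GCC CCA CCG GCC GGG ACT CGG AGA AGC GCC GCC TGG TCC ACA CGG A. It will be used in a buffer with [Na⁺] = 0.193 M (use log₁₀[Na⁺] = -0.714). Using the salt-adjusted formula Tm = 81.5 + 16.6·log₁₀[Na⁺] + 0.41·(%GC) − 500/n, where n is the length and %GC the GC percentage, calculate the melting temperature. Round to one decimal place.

Length n = 55. Counting bases: A=10, G=18, T=3, C=24
G+C = 42, so %GC = 42/55 × 100 = 76.364%
Salt term: 16.6 × (-0.714) = -11.852
GC term: 0.41 × 76.364 = 31.309; length term: −500/55 = −9.091
Tm = 81.5 + (-11.852) + 31.309 − 9.091 = 91.866 → 91.9°C

91.9°C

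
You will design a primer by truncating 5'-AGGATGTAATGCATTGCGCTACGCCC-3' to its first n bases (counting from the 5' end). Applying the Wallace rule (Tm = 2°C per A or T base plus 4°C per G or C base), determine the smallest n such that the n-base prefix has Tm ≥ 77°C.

n = 26

First 25 bases: AGGATGTAATGCATTGCGCTACGCC → Tm = 76°C (< 77°C)
First 26 bases: AGGATGTAATGCATTGCGCTACGCCC → Tm = 80°C (≥ 77°C)
Each additional base adds 2°C (A/T) or 4°C (G/C), so Tm is non-decreasing in n; n = 26 is the first length to reach 77°C.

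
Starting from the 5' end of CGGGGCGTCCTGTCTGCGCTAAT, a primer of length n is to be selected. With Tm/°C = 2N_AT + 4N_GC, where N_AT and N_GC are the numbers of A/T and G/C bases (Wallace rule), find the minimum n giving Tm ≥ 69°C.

n = 20

First 19 bases: CGGGGCGTCCTGTCTGCGC → Tm = 68°C (< 69°C)
First 20 bases: CGGGGCGTCCTGTCTGCGCT → Tm = 70°C (≥ 69°C)
Since every base adds ≥2°C, Tm only increases with n, so the threshold is first crossed at n = 20.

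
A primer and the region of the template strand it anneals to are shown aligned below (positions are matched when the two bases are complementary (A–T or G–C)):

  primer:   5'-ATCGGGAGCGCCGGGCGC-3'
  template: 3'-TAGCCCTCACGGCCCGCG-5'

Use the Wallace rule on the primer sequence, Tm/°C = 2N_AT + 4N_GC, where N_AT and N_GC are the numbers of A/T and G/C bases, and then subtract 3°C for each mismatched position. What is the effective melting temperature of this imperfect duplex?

63°C

Primer base counts: A=2, T=1, G=9, C=6 → A+T=3, G+C=15
Perfect-match Tm = 2(3) + 4(15) = 6 + 60 = 66°C
Mismatches (positions where the bases are not complementary): 1 (at position 9)
Effective Tm = 66 − 1×3 = 66 − 3 = 63°C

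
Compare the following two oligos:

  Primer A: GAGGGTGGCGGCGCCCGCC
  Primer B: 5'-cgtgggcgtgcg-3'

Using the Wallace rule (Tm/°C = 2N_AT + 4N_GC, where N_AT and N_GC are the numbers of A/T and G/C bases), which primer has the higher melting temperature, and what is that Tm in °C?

Primer A: A+T=2, G+C=17 → Tm = 2(2)+4(17) = 72°C
Primer B: A+T=2, G+C=10 → Tm = 2(2)+4(10) = 44°C
72°C vs 44°C → primer A is higher.

Primer A, 72°C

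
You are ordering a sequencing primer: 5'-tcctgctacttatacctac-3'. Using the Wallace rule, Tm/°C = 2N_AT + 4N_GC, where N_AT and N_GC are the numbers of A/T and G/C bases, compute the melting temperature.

Base counts: G=1, T=7, C=7, A=4
So N_AT = 11 and N_GC = 8.
Tm = 4·8 + 2·11 = 32 + 22 = 54°C

54°C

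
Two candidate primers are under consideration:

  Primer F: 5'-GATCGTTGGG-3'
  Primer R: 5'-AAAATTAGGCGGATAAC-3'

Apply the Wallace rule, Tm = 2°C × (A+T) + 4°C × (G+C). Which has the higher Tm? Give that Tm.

Primer R, 46°C

Primer F: A+T=4, G+C=6 → Tm = 2(4)+4(6) = 32°C
Primer R: A+T=11, G+C=6 → Tm = 2(11)+4(6) = 46°C
32°C vs 46°C → primer R is higher.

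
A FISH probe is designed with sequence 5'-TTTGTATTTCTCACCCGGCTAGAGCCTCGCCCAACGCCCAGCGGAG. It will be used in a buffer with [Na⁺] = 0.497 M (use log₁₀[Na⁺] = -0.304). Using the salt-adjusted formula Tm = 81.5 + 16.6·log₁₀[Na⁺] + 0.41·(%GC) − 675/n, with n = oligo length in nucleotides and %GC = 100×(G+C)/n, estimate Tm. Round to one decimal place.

86.7°C

Length n = 46. A=8, T=10, C=17, G=11
G+C = 28, so %GC = 28/46 × 100 = 60.87%
Salt term: 16.6 × (-0.304) = -5.046
GC term: 0.41 × 60.87 = 24.957; length term: −675/46 = −14.674
Tm = 81.5 + (-5.046) + 24.957 − 14.674 = 86.737 → 86.7°C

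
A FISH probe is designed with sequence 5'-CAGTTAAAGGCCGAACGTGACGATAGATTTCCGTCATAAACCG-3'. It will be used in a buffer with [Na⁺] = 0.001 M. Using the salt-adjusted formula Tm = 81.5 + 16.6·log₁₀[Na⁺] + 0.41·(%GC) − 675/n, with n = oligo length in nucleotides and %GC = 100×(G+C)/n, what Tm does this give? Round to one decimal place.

Length n = 43. G=10, A=14, T=9, C=10
G+C = 20, so %GC = 20/43 × 100 = 46.512%
Salt term: 16.6 × (-3) = -49.8
GC term: 0.41 × 46.512 = 19.07; length term: −675/43 = −15.698
Tm = 81.5 + (-49.8) + 19.07 − 15.698 = 35.072 → 35.1°C

35.1°C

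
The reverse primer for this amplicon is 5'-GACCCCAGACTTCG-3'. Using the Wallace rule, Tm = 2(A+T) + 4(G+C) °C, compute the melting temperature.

Scanning the sequence gives T=2, G=3, A=3, C=6.
So N_AT = 5 and N_GC = 9.
Tm = 4·9 + 2·5 = 36 + 10 = 46°C

46°C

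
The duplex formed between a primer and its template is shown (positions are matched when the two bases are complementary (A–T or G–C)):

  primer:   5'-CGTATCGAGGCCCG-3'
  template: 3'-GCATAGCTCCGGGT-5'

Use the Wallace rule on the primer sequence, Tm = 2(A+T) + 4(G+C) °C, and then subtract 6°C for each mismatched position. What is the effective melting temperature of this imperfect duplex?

Primer base counts: A=2, T=2, G=5, C=5 → A+T=4, G+C=10
Perfect-match Tm = 2(4) + 4(10) = 8 + 40 = 48°C
Mismatches (positions where the bases are not complementary): 1 (at position 14)
Effective Tm = 48 − 1×6 = 48 − 6 = 42°C

42°C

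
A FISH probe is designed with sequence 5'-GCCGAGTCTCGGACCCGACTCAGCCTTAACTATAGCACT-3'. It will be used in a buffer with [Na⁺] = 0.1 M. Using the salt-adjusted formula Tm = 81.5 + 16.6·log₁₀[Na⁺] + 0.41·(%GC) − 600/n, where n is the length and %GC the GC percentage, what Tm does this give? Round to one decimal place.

Length n = 39. Counting bases: C=14, T=8, A=9, G=8
G+C = 22, so %GC = 22/39 × 100 = 56.41%
Salt term: 16.6 × (-1) = -16.6
GC term: 0.41 × 56.41 = 23.128; length term: −600/39 = −15.385
Tm = 81.5 + (-16.6) + 23.128 − 15.385 = 72.643 → 72.6°C

72.6°C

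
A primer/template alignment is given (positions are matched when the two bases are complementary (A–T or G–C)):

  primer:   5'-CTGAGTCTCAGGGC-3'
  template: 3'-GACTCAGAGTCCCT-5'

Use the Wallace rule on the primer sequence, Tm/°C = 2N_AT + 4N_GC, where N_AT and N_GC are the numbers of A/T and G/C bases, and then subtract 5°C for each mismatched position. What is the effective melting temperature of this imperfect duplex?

Primer base counts: A=2, T=3, G=5, C=4 → A+T=5, G+C=9
Perfect-match Tm = 2(5) + 4(9) = 10 + 36 = 46°C
Mismatches (positions where the bases are not complementary): 1 (at position 14)
Effective Tm = 46 − 1×5 = 46 − 5 = 41°C

41°C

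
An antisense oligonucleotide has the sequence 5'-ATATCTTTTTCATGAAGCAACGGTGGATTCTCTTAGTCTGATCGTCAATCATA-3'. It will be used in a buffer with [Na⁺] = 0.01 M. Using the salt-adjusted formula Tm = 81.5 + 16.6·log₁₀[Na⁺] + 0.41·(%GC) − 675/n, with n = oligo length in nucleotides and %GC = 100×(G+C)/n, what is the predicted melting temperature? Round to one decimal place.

Length n = 53. Scanning the sequence gives G=9, A=14, C=10, T=20.
G+C = 19, so %GC = 19/53 × 100 = 35.849%
Salt term: 16.6 × (-2) = -33.2
GC term: 0.41 × 35.849 = 14.698; length term: −675/53 = −12.736
Tm = 81.5 + (-33.2) + 14.698 − 12.736 = 50.262 → 50.3°C

50.3°C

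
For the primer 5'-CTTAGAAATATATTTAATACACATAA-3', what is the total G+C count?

Base counts: G=1, A=13, T=9, C=3
G+C = 1 + 3 = 4

4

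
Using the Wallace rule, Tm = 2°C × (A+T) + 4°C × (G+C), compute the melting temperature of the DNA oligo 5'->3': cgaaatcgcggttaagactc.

60°C

Counting bases: G=5, T=4, C=5, A=6
So N_AT = 10 and N_GC = 10.
Tm = 4·10 + 2·10 = 40 + 20 = 60°C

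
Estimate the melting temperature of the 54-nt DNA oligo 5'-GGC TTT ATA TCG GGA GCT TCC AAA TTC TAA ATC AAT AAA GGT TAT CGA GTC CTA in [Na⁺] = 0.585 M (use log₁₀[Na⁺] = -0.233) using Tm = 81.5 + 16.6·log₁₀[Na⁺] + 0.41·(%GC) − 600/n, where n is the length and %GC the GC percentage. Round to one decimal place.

Length n = 54. Counting bases: G=10, T=17, C=10, A=17
G+C = 20, so %GC = 20/54 × 100 = 37.037%
Salt term: 16.6 × (-0.233) = -3.868
GC term: 0.41 × 37.037 = 15.185; length term: −600/54 = −11.111
Tm = 81.5 + (-3.868) + 15.185 − 11.111 = 81.706 → 81.7°C

81.7°C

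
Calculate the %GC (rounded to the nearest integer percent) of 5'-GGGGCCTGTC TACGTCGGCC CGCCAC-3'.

77%

Scanning the sequence gives A=2, G=9, T=4, C=11.
G+C = 9 + 11 = 20 out of 26 bases
%GC = 20/26 × 100 = 76.92% ≈ 77%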